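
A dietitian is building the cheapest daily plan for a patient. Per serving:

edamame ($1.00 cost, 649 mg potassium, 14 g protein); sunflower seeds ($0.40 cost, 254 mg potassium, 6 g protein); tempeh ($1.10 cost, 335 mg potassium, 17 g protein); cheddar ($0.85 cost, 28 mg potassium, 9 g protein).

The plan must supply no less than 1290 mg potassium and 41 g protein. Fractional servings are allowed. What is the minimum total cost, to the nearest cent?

$2.69

Compare the cost at each extreme point of the feasible region.
edamame only: max(1290/649, 41/14) = 2.929 servings → $2.93.
sunflower seeds only: max(1290/254, 41/6) = 6.833 servings → $2.73.
tempeh only: max(1290/335, 41/17) = 3.851 servings → $4.24.
cheddar only: max(1290/28, 41/9) = 46.07 servings → $39.16.
edamame + sunflower seeds: intersection lies outside the first quadrant.
edamame + tempeh with both tight: 1.292 servings and 1.348 servings → $2.77.
edamame + cheddar with both tight: 1.92 servings and 1.569 servings → $3.25.
sunflower seeds + tempeh with both tight: 3.551 servings and 1.159 servings → $2.69.
sunflower seeds + cheddar with both tight: 4.94 servings and 1.263 servings → $3.05.
tempeh + cheddar: intersection lies outside the first quadrant.
The minimum over all feasible corners is $2.69.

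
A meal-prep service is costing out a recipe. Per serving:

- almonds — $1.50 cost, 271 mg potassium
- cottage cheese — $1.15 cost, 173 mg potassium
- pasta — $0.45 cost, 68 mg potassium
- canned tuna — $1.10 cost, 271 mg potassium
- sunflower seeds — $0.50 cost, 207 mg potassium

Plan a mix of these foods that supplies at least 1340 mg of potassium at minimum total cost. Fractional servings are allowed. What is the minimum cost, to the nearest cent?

Cost per mg of potassium: sunflower seeds $0.0024, canned tuna $0.0041, almonds $0.0055, pasta $0.0066, cottage cheese $0.0066.
With no serving limits, use only sunflower seeds: 1340 mg / 207 mg = 6.473 servings × $0.50 = $3.24.

$3.24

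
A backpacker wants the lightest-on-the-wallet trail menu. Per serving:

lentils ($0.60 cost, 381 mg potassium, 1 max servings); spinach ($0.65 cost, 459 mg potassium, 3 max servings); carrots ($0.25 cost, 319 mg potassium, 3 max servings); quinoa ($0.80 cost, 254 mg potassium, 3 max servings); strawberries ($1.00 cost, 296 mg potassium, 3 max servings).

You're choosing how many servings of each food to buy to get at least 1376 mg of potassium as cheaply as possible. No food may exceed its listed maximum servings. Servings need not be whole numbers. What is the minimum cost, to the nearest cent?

$1.34

Cost per mg of potassium: carrots $0.0008, spinach $0.0014, lentils $0.0016, quinoa $0.0031, strawberries $0.0034.
Take 3 servings of carrots: +957.0 mg potassium for $0.75 (total $0.75, still need 419.0 mg).
Take 0.9129 servings of spinach: +419.0 mg potassium for $0.59 (total $1.34, still need 0.0 mg).
Greedy by cheapest-per-mg is optimal for a single linear constraint, so the minimum cost is $1.34.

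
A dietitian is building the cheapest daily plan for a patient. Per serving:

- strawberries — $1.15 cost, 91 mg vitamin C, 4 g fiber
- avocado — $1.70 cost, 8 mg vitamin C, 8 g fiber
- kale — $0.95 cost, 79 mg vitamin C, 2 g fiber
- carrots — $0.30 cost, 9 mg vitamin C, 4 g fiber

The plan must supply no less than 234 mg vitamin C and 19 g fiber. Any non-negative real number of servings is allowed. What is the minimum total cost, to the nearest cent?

$3.41

An LP optimum is at a vertex; with two nutrient constraints at most two foods are used. Check each candidate.
strawberries only: max(234/91, 19/4) = 4.75 servings → $5.46.
avocado only: max(234/8, 19/8) = 29.25 servings → $49.73.
kale only: max(234/79, 19/2) = 9.5 servings → $9.03.
carrots only: max(234/9, 19/4) = 26 servings → $7.80.
strawberries + avocado with both tight: 2.471 servings and 1.139 servings → $4.78.
strawberries + kale: intersection lies outside the first quadrant.
strawberries + carrots with both tight: 2.332 servings and 2.418 servings → $3.41.
avocado + kale with both tight: 1.677 servings and 2.792 servings → $5.50.
avocado + carrots: intersection lies outside the first quadrant.
kale + carrots with both tight: 2.567 servings and 3.466 servings → $3.48.
Cheapest feasible corner: $3.41.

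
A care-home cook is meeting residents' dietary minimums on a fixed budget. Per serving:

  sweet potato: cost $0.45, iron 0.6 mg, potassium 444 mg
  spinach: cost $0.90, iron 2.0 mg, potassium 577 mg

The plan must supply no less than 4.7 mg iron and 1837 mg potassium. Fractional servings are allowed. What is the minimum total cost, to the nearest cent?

$2.43

Check every corner: each single food scaled to meet both minima, and each pair solved so both constraints bind.
sweet potato only: max(4.7/0.6, 1837/444) = 7.833 servings → $3.52.
spinach only: max(4.7/2.0, 1837/577) = 3.184 servings → $2.87.
sweet potato + spinach with both tight: 1.776 servings and 1.817 servings → $2.43.
The minimum over all feasible corners is $2.43.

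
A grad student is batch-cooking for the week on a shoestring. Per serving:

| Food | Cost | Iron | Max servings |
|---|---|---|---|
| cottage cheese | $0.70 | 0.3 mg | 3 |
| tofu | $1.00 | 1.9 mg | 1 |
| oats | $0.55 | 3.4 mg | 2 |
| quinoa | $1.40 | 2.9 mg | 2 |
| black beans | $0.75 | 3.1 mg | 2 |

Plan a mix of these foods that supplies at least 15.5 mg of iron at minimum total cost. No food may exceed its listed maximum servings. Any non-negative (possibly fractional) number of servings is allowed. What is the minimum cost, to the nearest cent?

Cost per mg of iron: oats $0.1618, black beans $0.2419, quinoa $0.4828, tofu $0.5263, cottage cheese $2.3333.
Take 2 servings of oats: +6.8 mg iron for $1.10 (total $1.10, still need 8.7 mg).
Take 2 servings of black beans: +6.2 mg iron for $1.50 (total $2.60, still need 2.5 mg).
Take 0.8621 servings of quinoa: +2.5 mg iron for $1.21 (total $3.81, still need 0.0 mg).
Filling from the cheapest source first is optimal under one linear minimum: $3.81.

$3.81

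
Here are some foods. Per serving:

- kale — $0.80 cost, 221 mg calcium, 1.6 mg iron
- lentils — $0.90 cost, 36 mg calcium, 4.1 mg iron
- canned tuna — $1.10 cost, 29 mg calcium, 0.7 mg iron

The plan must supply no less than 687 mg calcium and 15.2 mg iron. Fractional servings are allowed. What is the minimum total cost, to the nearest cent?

This is a tiny linear program; its minimum lies at a vertex of the feasible set. List the vertices and price them.
kale only: max(687/221, 15.2/1.6) = 9.5 servings → $7.60.
lentils only: max(687/36, 15.2/4.1) = 19.08 servings → $17.18.
canned tuna only: max(687/29, 15.2/0.7) = 23.69 servings → $26.06.
kale + lentils with both tight: 2.675 servings and 2.664 servings → $4.54.
kale + canned tuna with both tight: 0.3703 servings and 20.87 servings → $23.25.
lentils + canned tuna: intersection lies outside the first quadrant.
The minimum over all feasible corners is $4.54.

$4.54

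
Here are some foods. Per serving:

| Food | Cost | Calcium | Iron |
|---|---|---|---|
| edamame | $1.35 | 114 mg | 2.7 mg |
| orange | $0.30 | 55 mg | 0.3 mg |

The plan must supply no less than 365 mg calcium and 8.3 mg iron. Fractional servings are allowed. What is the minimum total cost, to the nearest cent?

$4.20

edamame only: max(365/114, 8.3/2.7) = 3.202 servings → $4.32.
orange only: max(365/55, 8.3/0.3) = 27.67 servings → $8.30.
edamame + orange with both tight: 3.036 servings and 0.3438 servings → $4.20.
The minimum over all feasible corners is $4.20.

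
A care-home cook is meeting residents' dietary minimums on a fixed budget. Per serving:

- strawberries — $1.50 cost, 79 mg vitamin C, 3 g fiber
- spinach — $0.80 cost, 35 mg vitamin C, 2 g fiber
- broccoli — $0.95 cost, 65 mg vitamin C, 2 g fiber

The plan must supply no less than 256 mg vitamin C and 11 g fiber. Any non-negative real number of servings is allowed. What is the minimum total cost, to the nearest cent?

Check every corner: each single food scaled to meet both minima, and each pair solved so both constraints bind.
strawberries only: max(256/79, 11/3) = 3.667 servings → $5.50.
spinach only: max(256/35, 11/2) = 7.314 servings → $5.85.
broccoli only: max(256/65, 11/2) = 5.5 servings → $5.22.
strawberries + spinach with both tight: 2.396 servings and 1.906 servings → $5.12.
strawberries + broccoli with both targets exact would need a negative amount; discard.
spinach + broccoli with both tight: 3.383 servings and 2.117 servings → $4.72.
Cheapest feasible corner: $4.72.

$4.72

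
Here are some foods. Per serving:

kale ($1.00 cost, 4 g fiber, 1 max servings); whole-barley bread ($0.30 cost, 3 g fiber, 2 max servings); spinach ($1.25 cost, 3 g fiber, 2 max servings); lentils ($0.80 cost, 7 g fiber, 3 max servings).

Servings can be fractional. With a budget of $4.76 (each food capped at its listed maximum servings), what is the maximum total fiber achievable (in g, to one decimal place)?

32.8 g

Fiber per dollar: whole-barley bread 10, lentils 8.75, kale 4, spinach 2.4.
Take 2 servings of whole-barley bread: spends $0.60, +6.0 g fiber (running total 6.0 g).
Take 3 servings of lentils: spends $2.40, +21.0 g fiber (running total 27.0 g).
Take 1 serving of kale: spends $1.00, +4.0 g fiber (running total 31.0 g).
Take 0.608 servings of spinach: spends $0.76, +1.8 g fiber (running total 32.8 g).
Greedy by best ratio exhausts the cost allowance optimally: 32.8 g.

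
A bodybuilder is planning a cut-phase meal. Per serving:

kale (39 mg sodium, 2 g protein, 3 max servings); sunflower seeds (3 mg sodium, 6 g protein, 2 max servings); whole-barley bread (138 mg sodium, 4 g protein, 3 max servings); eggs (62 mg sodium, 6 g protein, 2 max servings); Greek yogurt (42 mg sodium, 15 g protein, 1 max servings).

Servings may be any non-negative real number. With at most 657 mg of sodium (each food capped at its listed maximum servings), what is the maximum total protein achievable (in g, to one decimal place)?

55.7 g

Protein per mg sodium: sunflower seeds 2, Greek yogurt 0.3571, eggs 0.09677, kale 0.05128, whole-barley bread 0.02899.
Take 2 servings of sunflower seeds: uses 6 mg sodium, +12.0 g protein (running total 12.0 g).
Take 1 serving of Greek yogurt: uses 42 mg sodium, +15.0 g protein (running total 27.0 g).
Take 2 servings of eggs: uses 124 mg sodium, +12.0 g protein (running total 39.0 g).
Take 3 servings of kale: uses 117 mg sodium, +6.0 g protein (running total 45.0 g).
Take 2.667 servings of whole-barley bread: uses 368 mg sodium, +10.7 g protein (running total 55.7 g).
Greedy by best ratio exhausts the sodium allowance optimally: 55.7 g.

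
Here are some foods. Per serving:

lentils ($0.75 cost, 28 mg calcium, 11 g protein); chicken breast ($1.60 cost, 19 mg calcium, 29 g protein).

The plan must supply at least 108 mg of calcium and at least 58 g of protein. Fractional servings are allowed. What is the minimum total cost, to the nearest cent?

$3.68

This is a tiny linear program; its minimum lies at a vertex of the feasible set. List the vertices and price them.
lentils only: max(108/28, 58/11) = 5.273 servings → $3.95.
chicken breast only: max(108/19, 58/29) = 5.684 servings → $9.09.
lentils + chicken breast with both tight: 3.367 servings and 0.7231 servings → $3.68.
The minimum over all feasible corners is $3.68.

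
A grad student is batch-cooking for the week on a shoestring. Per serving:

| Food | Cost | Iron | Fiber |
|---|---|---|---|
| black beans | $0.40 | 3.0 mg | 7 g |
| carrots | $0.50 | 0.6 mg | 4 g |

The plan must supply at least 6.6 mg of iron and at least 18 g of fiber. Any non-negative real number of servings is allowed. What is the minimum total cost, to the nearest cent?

$1.03

At the optimum either one food covers both requirements or two foods hit both targets exactly; no other combination can be cheaper.
black beans only: max(6.6/3.0, 18/7) = 2.571 servings → $1.03.
carrots only: max(6.6/0.6, 18/4) = 11 servings → $5.50.
black beans + carrots with both tight: 2 servings and 1 serving → $1.30.
Cheapest feasible corner: $1.03.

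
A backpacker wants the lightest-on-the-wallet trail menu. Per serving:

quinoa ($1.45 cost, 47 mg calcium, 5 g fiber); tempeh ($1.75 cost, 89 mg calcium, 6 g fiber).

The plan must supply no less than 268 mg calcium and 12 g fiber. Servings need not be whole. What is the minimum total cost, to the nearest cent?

$5.27

Minimising a linear cost over {calcium ≥ 268, fiber ≥ 12, servings ≥ 0} — the optimum is at a vertex, using one or two foods.
quinoa only: max(268/47, 12/5) = 5.702 servings → $8.27.
tempeh only: max(268/89, 12/6) = 3.011 servings → $5.27.
quinoa + tempeh with both targets exact would need a negative amount; discard.
So the least-cost plan costs $5.27.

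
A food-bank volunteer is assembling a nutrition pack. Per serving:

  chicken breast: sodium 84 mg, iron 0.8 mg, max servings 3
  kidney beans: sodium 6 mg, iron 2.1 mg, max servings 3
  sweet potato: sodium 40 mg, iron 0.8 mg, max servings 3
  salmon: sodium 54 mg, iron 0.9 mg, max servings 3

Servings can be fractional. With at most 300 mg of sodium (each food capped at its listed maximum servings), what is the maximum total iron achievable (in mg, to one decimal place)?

11.4 mg

Iron per mg sodium: kidney beans 0.35, sweet potato 0.02, salmon 0.01667, chicken breast 0.009524.
Take 3 servings of kidney beans: uses 18 mg sodium, +6.3 mg iron (running total 6.3 mg).
Take 3 servings of sweet potato: uses 120 mg sodium, +2.4 mg iron (running total 8.7 mg).
Take 3 servings of salmon: uses 162 mg sodium, +2.7 mg iron (running total 11.4 mg).
Filling greedily by iron-per-mg sodium is optimal for one linear limit, giving 11.4 mg.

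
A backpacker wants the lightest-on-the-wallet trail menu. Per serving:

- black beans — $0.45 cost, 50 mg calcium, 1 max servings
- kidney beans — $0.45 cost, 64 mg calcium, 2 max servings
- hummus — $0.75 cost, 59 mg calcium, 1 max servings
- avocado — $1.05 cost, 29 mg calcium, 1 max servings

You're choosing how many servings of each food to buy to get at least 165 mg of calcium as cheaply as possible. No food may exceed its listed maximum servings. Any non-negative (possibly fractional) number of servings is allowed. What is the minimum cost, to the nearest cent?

Cost per mg of calcium: kidney beans $0.0070, black beans $0.0090, hummus $0.0127, avocado $0.0362.
Take 2 servings of kidney beans: +128.0 mg calcium for $0.90 (total $0.90, still need 37.0 mg).
Take 0.74 servings of black beans: +37.0 mg calcium for $0.33 (total $1.23, still need 0.0 mg).
Greedy by cheapest-per-mg is optimal for a single linear constraint, so the minimum cost is $1.23.

$1.23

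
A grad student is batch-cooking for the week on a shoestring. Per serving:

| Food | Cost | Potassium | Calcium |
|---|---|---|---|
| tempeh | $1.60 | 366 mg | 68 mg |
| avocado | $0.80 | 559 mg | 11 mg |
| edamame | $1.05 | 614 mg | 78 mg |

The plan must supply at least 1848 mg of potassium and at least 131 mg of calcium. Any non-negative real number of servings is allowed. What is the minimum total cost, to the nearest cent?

$2.89

This is a tiny linear program; its minimum lies at a vertex of the feasible set. List the vertices and price them.
tempeh only: max(1848/366, 131/68) = 5.049 servings → $8.08.
avocado only: max(1848/559, 131/11) = 11.91 servings → $9.53.
edamame only: max(1848/614, 131/78) = 3.01 servings → $3.16.
tempeh + avocado with both tight: 1.557 servings and 2.287 servings → $4.32.
tempeh + edamame: intersection lies outside the first quadrant.
avocado + edamame with both tight: 1.729 servings and 1.436 servings → $2.89.
The minimum over all feasible corners is $2.89.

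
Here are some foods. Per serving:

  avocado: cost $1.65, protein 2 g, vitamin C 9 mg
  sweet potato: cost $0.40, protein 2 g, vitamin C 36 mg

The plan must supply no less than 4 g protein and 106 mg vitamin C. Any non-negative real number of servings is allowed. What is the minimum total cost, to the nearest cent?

$1.18

Check every corner: each single food scaled to meet both minima, and each pair solved so both constraints bind.
avocado only: max(4/2, 106/9) = 11.78 servings → $19.43.
sweet potato only: max(4/2, 106/36) = 2.944 servings → $1.18.
avocado + sweet potato: the both-tight solution has a negative serving — not a feasible corner.
The minimum over all feasible corners is $1.18.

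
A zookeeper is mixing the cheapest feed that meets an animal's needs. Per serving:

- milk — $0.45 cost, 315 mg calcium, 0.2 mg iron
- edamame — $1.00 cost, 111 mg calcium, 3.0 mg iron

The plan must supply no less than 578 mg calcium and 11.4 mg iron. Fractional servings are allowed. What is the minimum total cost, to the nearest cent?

$3.99

For a min-cost LP with two ≥-constraints, a basic feasible solution has at most two positive variables.
milk only: max(578/315, 11.4/0.2) = 57 servings → $25.65.
edamame only: max(578/111, 11.4/3.0) = 5.207 servings → $5.21.
milk + edamame with both tight: 0.5078 servings and 3.766 servings → $3.99.
The minimum over all feasible corners is $3.99.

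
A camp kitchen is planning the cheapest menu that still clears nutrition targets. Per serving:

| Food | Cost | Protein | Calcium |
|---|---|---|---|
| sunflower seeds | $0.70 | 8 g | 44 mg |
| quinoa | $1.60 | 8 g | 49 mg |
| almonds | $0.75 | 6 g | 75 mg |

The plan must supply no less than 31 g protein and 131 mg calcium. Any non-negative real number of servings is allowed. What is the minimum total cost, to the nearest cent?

$2.71

For a min-cost LP with two ≥-constraints, a basic feasible solution has at most two positive variables.
sunflower seeds only: max(31/8, 131/44) = 3.875 servings → $2.71.
quinoa only: max(31/8, 131/49) = 3.875 servings → $6.20.
almonds only: max(31/6, 131/75) = 5.167 servings → $3.88.
sunflower seeds + quinoa: intersection lies outside the first quadrant.
sunflower seeds + almonds: the both-tight solution has a negative serving — not a feasible corner.
quinoa + almonds: the both-tight solution has a negative serving — not a feasible corner.
So the least-cost plan costs $2.71.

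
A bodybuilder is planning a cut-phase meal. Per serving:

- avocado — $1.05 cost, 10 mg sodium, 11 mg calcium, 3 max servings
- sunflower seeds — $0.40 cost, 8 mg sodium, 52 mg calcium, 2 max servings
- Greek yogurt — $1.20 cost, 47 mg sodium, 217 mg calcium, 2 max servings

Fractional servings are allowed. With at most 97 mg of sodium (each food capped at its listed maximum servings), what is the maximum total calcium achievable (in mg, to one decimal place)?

Calcium per mg sodium: sunflower seeds 6.5, Greek yogurt 4.617, avocado 1.1.
Take 2 servings of sunflower seeds: uses 16 mg sodium, +104.0 mg calcium (running total 104.0 mg).
Take 1.723 servings of Greek yogurt: uses 81 mg sodium, +374.0 mg calcium (running total 478.0 mg).
Greedy by best ratio exhausts the sodium allowance optimally: 478.0 mg.

478.0 mg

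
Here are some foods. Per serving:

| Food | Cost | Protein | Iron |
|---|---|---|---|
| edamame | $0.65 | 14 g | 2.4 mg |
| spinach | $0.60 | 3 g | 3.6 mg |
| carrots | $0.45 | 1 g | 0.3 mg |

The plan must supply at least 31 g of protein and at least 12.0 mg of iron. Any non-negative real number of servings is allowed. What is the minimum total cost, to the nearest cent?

$2.44

edamame only: max(31/14, 12.0/2.4) = 5 servings → $3.25.
spinach only: max(31/3, 12.0/3.6) = 10.33 servings → $6.20.
carrots only: max(31/1, 12.0/0.3) = 40 servings → $18.00.
edamame + spinach with both tight: 1.75 servings and 2.167 servings → $2.44.
edamame + carrots: intersection lies outside the first quadrant.
spinach + carrots with both tight: 1 serving and 28 servings → $13.20.
The minimum over all feasible corners is $2.44.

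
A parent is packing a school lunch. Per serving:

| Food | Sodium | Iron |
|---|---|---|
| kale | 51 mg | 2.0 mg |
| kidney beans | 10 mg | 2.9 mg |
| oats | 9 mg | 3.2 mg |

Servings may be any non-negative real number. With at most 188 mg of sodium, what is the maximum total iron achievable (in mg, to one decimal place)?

66.8 mg

Iron per mg sodium: oats 0.3556, kidney beans 0.29, kale 0.03922.
With no serving limits, spend the whole sodium allowance on oats: 188 mg / 9 mg × 3.2 mg = 66.8 mg.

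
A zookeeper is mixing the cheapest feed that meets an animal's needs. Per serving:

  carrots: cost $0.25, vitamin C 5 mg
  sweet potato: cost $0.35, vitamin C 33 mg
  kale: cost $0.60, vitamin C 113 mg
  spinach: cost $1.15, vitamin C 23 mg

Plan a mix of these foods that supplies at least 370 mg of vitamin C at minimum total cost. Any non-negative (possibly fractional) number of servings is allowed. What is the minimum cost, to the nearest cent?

Cost per mg of vitamin C: kale $0.0053, sweet potato $0.0106, carrots $0.0500, spinach $0.0500.
With no serving limits, use only kale: 370 mg / 113 mg = 3.274 servings × $0.60 = $1.96.

$1.96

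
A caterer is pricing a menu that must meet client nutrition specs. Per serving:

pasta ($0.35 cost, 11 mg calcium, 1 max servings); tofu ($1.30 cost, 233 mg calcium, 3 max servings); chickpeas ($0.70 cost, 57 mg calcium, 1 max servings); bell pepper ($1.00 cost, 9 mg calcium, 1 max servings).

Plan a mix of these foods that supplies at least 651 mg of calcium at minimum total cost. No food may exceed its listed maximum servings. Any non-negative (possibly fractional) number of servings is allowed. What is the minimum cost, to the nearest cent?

$3.63

Cost per mg of calcium: tofu $0.0056, chickpeas $0.0123, pasta $0.0318, bell pepper $0.1111.
Take 2.794 servings of tofu: +651.0 mg calcium for $3.63 (total $3.63, still need 0.0 mg).
Filling from the cheapest source first is optimal under one linear minimum: $3.63.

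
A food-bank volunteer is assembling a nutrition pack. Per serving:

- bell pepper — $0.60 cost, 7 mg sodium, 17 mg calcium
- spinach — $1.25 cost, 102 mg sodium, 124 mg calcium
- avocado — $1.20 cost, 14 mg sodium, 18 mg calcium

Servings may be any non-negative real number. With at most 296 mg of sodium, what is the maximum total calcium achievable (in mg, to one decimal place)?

Calcium per mg sodium: bell pepper 2.429, avocado 1.286, spinach 1.216.
With no serving limits, spend the whole sodium allowance on bell pepper: 296 mg / 7 mg × 17 mg = 718.9 mg.

718.9 mg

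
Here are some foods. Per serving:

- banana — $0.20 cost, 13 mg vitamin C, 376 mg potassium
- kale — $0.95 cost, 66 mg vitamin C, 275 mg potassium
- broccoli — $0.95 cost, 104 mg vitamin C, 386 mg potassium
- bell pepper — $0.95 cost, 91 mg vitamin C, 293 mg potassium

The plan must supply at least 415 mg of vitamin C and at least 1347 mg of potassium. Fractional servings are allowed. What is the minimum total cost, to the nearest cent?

Minimising a linear cost over {vitamin C ≥ 415, potassium ≥ 1347, servings ≥ 0} — the optimum is at a vertex, using one or two foods.
banana only: max(415/13, 1347/376) = 31.92 servings → $6.38.
kale only: max(415/66, 1347/275) = 6.288 servings → $5.97.
broccoli only: max(415/104, 1347/386) = 3.99 servings → $3.79.
bell pepper only: max(415/91, 1347/293) = 4.597 servings → $4.37.
banana + kale: the both-tight solution has a negative serving — not a feasible corner.
banana + broccoli: intersection lies outside the first quadrant.
banana + bell pepper with both tight: 0.0323 servings and 4.556 servings → $4.33.
kale + broccoli: intersection lies outside the first quadrant.
kale + bell pepper with both tight: 0.1727 servings and 4.435 servings → $4.38.
broccoli + bell pepper with both tight: 0.211 servings and 4.319 servings → $4.30.
So the least-cost plan costs $3.79.

$3.79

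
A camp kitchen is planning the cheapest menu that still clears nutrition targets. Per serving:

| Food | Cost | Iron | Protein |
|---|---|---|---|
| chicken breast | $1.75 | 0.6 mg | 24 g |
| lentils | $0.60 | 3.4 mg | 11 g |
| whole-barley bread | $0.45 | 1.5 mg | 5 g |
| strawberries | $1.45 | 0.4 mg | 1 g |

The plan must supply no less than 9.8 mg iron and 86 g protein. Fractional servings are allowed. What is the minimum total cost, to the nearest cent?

Minimising a linear cost over {iron ≥ 9.8, protein ≥ 86, servings ≥ 0} — the optimum is at a vertex, using one or two foods.
chicken breast only: max(9.8/0.6, 86/24) = 16.33 servings → $28.58.
lentils only: max(9.8/3.4, 86/11) = 7.818 servings → $4.69.
whole-barley bread only: max(9.8/1.5, 86/5) = 17.2 servings → $7.74.
strawberries only: max(9.8/0.4, 86/1) = 86 servings → $124.70.
chicken breast + lentils with both tight: 2.461 servings and 2.448 servings → $5.78.
chicken breast + whole-barley bread with both tight: 2.424 servings and 5.564 servings → $6.75.
chicken breast + strawberries with both tight: 2.733 servings and 20.4 servings → $34.36.
lentils + whole-barley bread: intersection lies outside the first quadrant.
lentils + strawberries: intersection lies outside the first quadrant.
whole-barley bread + strawberries: intersection lies outside the first quadrant.
So the least-cost plan costs $4.69.

$4.69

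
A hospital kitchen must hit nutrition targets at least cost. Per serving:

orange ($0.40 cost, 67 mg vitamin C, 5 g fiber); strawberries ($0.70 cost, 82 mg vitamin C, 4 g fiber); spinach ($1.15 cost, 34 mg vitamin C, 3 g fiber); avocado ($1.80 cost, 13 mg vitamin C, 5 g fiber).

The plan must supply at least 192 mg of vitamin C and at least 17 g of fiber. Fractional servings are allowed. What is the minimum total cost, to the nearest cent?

$1.36

Check every corner: each single food scaled to meet both minima, and each pair solved so both constraints bind.
orange only: max(192/67, 17/5) = 3.4 servings → $1.36.
strawberries only: max(192/82, 17/4) = 4.25 servings → $2.98.
spinach only: max(192/34, 17/3) = 5.667 servings → $6.52.
avocado only: max(192/13, 17/5) = 14.77 servings → $26.58.
orange + strawberries with both targets exact would need a negative amount; discard.
orange + spinach with both targets exact would need a negative amount; discard.
orange + avocado with both tight: 2.737 servings and 0.663 servings → $2.29.
strawberries + spinach: the both-tight solution has a negative serving — not a feasible corner.
strawberries + avocado with both tight: 2.064 servings and 1.749 servings → $4.59.
spinach + avocado with both tight: 5.641 servings and 0.01527 servings → $6.51.
The minimum over all feasible corners is $1.36.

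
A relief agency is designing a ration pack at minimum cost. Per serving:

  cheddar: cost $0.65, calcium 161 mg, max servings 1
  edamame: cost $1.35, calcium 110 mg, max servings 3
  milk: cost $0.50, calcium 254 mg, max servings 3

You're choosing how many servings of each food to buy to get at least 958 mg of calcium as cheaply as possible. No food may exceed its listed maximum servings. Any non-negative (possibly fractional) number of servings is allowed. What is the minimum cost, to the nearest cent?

Cost per mg of calcium: milk $0.0020, cheddar $0.0040, edamame $0.0123.
Take 3 servings of milk: +762.0 mg calcium for $1.50 (total $1.50, still need 196.0 mg).
Take 1 serving of cheddar: +161.0 mg calcium for $0.65 (total $2.15, still need 35.0 mg).
Take 0.3182 servings of edamame: +35.0 mg calcium for $0.43 (total $2.58, still need 0.0 mg).
Filling from the cheapest source first is optimal under one linear minimum: $2.58.

$2.58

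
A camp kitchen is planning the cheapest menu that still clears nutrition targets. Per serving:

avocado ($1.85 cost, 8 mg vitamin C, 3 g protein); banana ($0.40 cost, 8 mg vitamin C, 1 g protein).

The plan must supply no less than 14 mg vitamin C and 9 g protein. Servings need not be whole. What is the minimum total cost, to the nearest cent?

$3.60

An LP optimum is at a vertex; with two nutrient constraints at most two foods are used. Check each candidate.
avocado only: max(14/8, 9/3) = 3 servings → $5.55.
banana only: max(14/8, 9/1) = 9 servings → $3.60.
avocado + banana with both targets exact would need a negative amount; discard.
Cheapest feasible corner: $3.60.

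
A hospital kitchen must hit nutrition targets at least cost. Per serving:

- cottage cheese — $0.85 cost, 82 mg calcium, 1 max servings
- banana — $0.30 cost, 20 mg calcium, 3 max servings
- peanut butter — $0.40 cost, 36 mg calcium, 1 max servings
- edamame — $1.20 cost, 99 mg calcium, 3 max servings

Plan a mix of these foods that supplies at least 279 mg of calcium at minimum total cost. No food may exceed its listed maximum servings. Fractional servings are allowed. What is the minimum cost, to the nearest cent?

Cost per mg of calcium: cottage cheese $0.0104, peanut butter $0.0111, edamame $0.0121, banana $0.0150.
Take 1 serving of cottage cheese: +82.0 mg calcium for $0.85 (total $0.85, still need 197.0 mg).
Take 1 serving of peanut butter: +36.0 mg calcium for $0.40 (total $1.25, still need 161.0 mg).
Take 1.626 servings of edamame: +161.0 mg calcium for $1.95 (total $3.20, still need 0.0 mg).
Greedy by cheapest-per-mg is optimal for a single linear constraint, so the minimum cost is $3.20.

$3.20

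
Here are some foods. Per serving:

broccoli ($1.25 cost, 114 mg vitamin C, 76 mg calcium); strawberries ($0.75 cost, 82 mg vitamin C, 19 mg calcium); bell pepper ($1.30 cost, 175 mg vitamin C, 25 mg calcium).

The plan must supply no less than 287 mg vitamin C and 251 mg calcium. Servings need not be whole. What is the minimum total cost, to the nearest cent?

broccoli only: max(287/114, 251/76) = 3.303 servings → $4.13.
strawberries only: max(287/82, 251/19) = 13.21 servings → $9.91.
bell pepper only: max(287/175, 251/25) = 10.04 servings → $13.05.
broccoli + strawberries with both targets exact would need a negative amount; discard.
broccoli + bell pepper: the both-tight solution has a negative serving — not a feasible corner.
strawberries + bell pepper: the both-tight solution has a negative serving — not a feasible corner.
Cheapest feasible corner: $4.13.

$4.13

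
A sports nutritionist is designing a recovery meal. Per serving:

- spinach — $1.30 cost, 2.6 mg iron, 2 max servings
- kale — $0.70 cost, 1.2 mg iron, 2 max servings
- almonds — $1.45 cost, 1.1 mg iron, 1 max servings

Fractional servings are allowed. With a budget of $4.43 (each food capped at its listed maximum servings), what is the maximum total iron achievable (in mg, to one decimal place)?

7.9 mg

Iron per dollar: spinach 2, kale 1.714, almonds 0.7586.
Take 2 servings of spinach: spends $2.60, +5.2 mg iron (running total 5.2 mg).
Take 2 servings of kale: spends $1.40, +2.4 mg iron (running total 7.6 mg).
Take 0.2966 servings of almonds: spends $0.43, +0.3 mg iron (running total 7.9 mg).
Filling greedily by iron-per-dollar is optimal for one linear limit, giving 7.9 mg.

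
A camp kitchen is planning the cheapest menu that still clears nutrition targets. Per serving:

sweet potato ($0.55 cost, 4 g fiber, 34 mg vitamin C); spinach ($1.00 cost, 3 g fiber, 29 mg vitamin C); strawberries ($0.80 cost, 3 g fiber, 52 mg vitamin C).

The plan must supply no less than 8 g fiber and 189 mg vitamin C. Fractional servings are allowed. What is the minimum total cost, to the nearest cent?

Check every corner: each single food scaled to meet both minima, and each pair solved so both constraints bind.
sweet potato only: max(8/4, 189/34) = 5.559 servings → $3.06.
spinach only: max(8/3, 189/29) = 6.517 servings → $6.52.
strawberries only: max(8/3, 189/52) = 3.635 servings → $2.91.
sweet potato + spinach: the both-tight solution has a negative serving — not a feasible corner.
sweet potato + strawberries: the both-tight solution has a negative serving — not a feasible corner.
spinach + strawberries: the both-tight solution has a negative serving — not a feasible corner.
Cheapest feasible corner: $2.91.

$2.91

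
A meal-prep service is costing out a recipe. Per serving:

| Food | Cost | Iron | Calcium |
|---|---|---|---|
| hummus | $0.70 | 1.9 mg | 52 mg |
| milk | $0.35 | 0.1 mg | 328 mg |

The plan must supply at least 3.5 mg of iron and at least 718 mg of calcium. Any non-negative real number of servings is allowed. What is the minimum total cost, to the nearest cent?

This is a tiny linear program; its minimum lies at a vertex of the feasible set. List the vertices and price them.
hummus only: max(3.5/1.9, 718/52) = 13.81 servings → $9.67.
milk only: max(3.5/0.1, 718/328) = 35 servings → $12.25.
hummus + milk with both tight: 1.741 servings and 1.913 servings → $1.89.
Cheapest feasible corner: $1.89.

$1.89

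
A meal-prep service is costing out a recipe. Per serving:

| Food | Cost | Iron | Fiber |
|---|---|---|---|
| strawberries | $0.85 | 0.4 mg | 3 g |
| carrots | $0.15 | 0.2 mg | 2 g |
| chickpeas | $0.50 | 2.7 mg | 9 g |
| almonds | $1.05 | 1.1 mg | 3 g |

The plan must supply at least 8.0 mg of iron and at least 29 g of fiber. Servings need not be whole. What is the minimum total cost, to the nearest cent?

At the optimum either one food covers both requirements or two foods hit both targets exactly; no other combination can be cheaper.
strawberries only: max(8.0/0.4, 29/3) = 20 servings → $17.00.
carrots only: max(8.0/0.2, 29/2) = 40 servings → $6.00.
chickpeas only: max(8.0/2.7, 29/9) = 3.222 servings → $1.61.
almonds only: max(8.0/1.1, 29/3) = 9.667 servings → $10.15.
strawberries + carrots: intersection lies outside the first quadrant.
strawberries + chickpeas with both tight: 1.4 servings and 2.756 servings → $2.57.
strawberries + almonds with both tight: 3.762 servings and 5.905 servings → $9.40.
carrots + chickpeas with both tight: 1.75 servings and 2.833 servings → $1.68.
carrots + almonds with both tight: 4.938 servings and 6.375 servings → $7.43.
chickpeas + almonds: intersection lies outside the first quadrant.
Cheapest feasible corner: $1.61.

$1.61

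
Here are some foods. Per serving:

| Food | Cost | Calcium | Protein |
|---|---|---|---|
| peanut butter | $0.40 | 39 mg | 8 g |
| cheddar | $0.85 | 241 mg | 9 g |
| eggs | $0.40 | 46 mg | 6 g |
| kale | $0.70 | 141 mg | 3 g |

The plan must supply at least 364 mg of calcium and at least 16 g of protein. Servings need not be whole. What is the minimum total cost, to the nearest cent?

$1.38

A basic optimal solution has at most two foods positive. Try each food alone and each pair with both targets met exactly.
peanut butter only: max(364/39, 16/8) = 9.333 servings → $3.73.
cheddar only: max(364/241, 16/9) = 1.778 servings → $1.51.
eggs only: max(364/46, 16/6) = 7.913 servings → $3.17.
kale only: max(364/141, 16/3) = 5.333 servings → $3.73.
peanut butter + cheddar with both tight: 0.3678 servings and 1.451 servings → $1.38.
peanut butter + eggs with both targets exact would need a negative amount; discard.
peanut butter + kale with both tight: 1.151 servings and 2.263 servings → $2.04.
cheddar + eggs with both tight: 1.403 servings and 0.562 servings → $1.42.
cheddar + kale: intersection lies outside the first quadrant.
eggs + kale with both tight: 1.644 servings and 2.045 servings → $2.09.
Cheapest feasible corner: $1.38.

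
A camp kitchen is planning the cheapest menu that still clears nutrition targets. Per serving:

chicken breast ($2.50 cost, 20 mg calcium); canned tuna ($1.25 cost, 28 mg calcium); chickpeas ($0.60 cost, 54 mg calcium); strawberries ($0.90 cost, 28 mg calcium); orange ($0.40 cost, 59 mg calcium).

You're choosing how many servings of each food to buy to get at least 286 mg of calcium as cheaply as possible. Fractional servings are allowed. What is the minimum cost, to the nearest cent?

Cost per mg of calcium: orange $0.0068, chickpeas $0.0111, strawberries $0.0321, canned tuna $0.0446, chicken breast $0.1250.
With no serving limits, use only orange: 286 mg / 59 mg = 4.847 servings × $0.40 = $1.94.

$1.94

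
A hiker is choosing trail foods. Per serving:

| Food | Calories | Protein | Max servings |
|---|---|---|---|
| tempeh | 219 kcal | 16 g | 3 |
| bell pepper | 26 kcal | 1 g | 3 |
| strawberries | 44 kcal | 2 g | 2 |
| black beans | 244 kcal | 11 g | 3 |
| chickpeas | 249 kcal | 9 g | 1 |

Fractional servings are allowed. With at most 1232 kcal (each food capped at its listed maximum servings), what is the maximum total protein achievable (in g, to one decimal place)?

Protein per kcal: tempeh 0.07306, strawberries 0.04545, black beans 0.04508, bell pepper 0.03846, chickpeas 0.03614.
Take 3 servings of tempeh: uses 657 kcal, +48.0 g protein (running total 48.0 g).
Take 2 servings of strawberries: uses 88 kcal, +4.0 g protein (running total 52.0 g).
Take 1.996 servings of black beans: uses 487 kcal, +22.0 g protein (running total 74.0 g).
Filling greedily by protein-per-kcal is optimal for one linear limit, giving 74.0 g.

74.0 g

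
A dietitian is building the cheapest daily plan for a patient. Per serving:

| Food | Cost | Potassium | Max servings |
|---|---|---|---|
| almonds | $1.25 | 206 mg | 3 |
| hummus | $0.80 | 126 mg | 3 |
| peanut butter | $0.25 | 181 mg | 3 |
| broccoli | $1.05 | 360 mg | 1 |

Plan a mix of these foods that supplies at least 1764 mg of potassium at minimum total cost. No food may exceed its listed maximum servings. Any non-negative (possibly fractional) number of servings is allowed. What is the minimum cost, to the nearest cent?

Cost per mg of potassium: peanut butter $0.0014, broccoli $0.0029, almonds $0.0061, hummus $0.0063.
Take 3 servings of peanut butter: +543.0 mg potassium for $0.75 (total $0.75, still need 1221.0 mg).
Take 1 serving of broccoli: +360.0 mg potassium for $1.05 (total $1.80, still need 861.0 mg).
Take 3 servings of almonds: +618.0 mg potassium for $3.75 (total $5.55, still need 243.0 mg).
Take 1.929 servings of hummus: +243.0 mg potassium for $1.54 (total $7.09, still need 0.0 mg).
Filling from the cheapest source first is optimal under one linear minimum: $7.09.

$7.09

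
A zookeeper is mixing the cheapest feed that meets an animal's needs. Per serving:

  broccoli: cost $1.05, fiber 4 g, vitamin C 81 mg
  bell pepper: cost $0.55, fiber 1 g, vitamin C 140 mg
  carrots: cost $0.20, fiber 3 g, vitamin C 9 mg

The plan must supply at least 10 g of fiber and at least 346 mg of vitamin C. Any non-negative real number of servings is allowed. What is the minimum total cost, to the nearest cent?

An LP optimum is at a vertex; with two nutrient constraints at most two foods are used. Check each candidate.
broccoli only: max(10/4, 346/81) = 4.272 servings → $4.49.
bell pepper only: max(10/1, 346/140) = 10 servings → $5.50.
carrots only: max(10/3, 346/9) = 38.44 servings → $7.69.
broccoli + bell pepper with both tight: 2.2 servings and 1.198 servings → $2.97.
broccoli + carrots: intersection lies outside the first quadrant.
bell pepper + carrots with both tight: 2.307 servings and 2.564 servings → $1.78.
Cheapest feasible corner: $1.78.

$1.78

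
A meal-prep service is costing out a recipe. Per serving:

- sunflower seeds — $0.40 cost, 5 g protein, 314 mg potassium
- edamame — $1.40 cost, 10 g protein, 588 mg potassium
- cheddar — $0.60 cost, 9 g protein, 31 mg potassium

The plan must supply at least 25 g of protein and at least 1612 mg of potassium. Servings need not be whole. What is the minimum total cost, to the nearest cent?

sunflower seeds only: max(25/5, 1612/314) = 5.134 servings → $2.05.
edamame only: max(25/10, 1612/588) = 2.741 servings → $3.84.
cheddar only: max(25/9, 1612/31) = 52 servings → $31.20.
sunflower seeds + edamame: the both-tight solution has a negative serving — not a feasible corner.
sunflower seeds + cheddar: the both-tight solution has a negative serving — not a feasible corner.
edamame + cheddar: intersection lies outside the first quadrant.
Cheapest feasible corner: $2.05.

$2.05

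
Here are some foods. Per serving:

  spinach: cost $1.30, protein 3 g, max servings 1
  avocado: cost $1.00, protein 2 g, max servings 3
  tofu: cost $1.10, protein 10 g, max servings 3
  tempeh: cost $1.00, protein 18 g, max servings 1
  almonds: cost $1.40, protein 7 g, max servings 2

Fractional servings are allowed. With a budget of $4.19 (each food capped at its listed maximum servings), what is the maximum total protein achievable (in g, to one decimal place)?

Protein per dollar: tempeh 18, tofu 9.091, almonds 5, spinach 2.308, avocado 2.
Take 1 serving of tempeh: spends $1.00, +18.0 g protein (running total 18.0 g).
Take 2.9 servings of tofu: spends $3.19, +29.0 g protein (running total 47.0 g).
Filling greedily by protein-per-dollar is optimal for one linear limit, giving 47.0 g.

47.0 g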